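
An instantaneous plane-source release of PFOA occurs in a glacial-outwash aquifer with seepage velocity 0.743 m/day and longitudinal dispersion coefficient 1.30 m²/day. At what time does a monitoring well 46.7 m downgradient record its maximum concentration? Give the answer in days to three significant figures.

For the 1D instantaneous-source solution, setting ∂C/∂t = 0 at fixed x gives v²t² + 2Dt − x² = 0, so t = (√(D² + v²x²) − D)/v².
√(D² + v²x²) = √(1.30² + 0.743² × 46.7²) = 34.72; v² = 0.552049.
t = (34.72 − 1.30)/0.552049 = 60.5 days (vs. the pure-advection estimate x/v = 62.9 d).

60.5 days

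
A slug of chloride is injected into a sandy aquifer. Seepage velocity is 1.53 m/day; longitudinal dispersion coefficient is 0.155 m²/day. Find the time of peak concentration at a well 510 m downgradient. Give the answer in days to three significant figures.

For the 1D instantaneous-source solution, setting ∂C/∂t = 0 at fixed x gives v²t² + 2Dt − x² = 0, so t = (√(D² + v²x²) − D)/v².
√(D² + v²x²) = √(0.155² + 1.53² × 510²) = 780.3; v² = 2.3409.
t = (780.3 − 0.155)/2.3409 = 333 days (vs. the pure-advection estimate x/v = 333 d).

333 days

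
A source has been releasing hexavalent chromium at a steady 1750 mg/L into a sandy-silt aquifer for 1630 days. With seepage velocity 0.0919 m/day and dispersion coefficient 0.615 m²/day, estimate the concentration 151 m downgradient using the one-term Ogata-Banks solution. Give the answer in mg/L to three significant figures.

For a continuous step input, C/C₀ ≈ ½·erfc((x−vt)/(2√(Dt))).
vt = 0.0919 × 1630 = 149.797 m and 2√(Dt) = 2√(0.615 × 1630) = 63.32 m.
Argument (x−vt)/(2√(Dt)) = (151 − 149.797)/63.32 = 0.01900; ½·erfc(0.01900) = 0.4893.
C = 1750 × 0.4893 = 856 mg/L.

856 mg/L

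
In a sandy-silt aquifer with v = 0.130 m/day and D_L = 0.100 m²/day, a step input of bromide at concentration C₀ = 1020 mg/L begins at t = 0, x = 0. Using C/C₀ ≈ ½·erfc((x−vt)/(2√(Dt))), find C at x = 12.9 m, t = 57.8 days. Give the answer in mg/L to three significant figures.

57.7 mg/L

For a continuous step input, C/C₀ ≈ ½·erfc((x−vt)/(2√(Dt))).
vt = 0.130 × 57.8 = 7.514 m and 2√(Dt) = 2√(0.100 × 57.8) = 4.808 m.
Argument (x−vt)/(2√(Dt)) = (12.9 − 7.514)/4.808 = 1.120; ½·erfc(1.120) = 0.05661.
C = 1020 × 0.05661 = 57.7 mg/L.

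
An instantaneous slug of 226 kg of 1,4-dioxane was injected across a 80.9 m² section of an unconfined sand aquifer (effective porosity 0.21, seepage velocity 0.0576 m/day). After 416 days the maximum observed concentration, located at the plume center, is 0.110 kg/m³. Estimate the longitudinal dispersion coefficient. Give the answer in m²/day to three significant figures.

2.80 m²/day

At the plume center C_max = M/(n_e·A·√(4πDt)), so D = M²/(4πt·(n_e·A·C_max)²).
n_e·A·C_max = 0.21 × 80.9 × 0.110 = 1.869 kg/m.
D = 226²/(4π × 416 × 1.869²) = 2.80 m²/day.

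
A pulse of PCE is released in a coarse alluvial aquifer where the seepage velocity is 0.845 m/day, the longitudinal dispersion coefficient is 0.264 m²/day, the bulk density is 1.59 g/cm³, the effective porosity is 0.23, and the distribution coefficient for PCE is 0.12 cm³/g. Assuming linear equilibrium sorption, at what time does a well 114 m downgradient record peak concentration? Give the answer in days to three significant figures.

246 days

Retardation factor R = 1 + ρ_b·K_d/n = 1 + 1.59 × 0.12/0.23 = 1.830.
Sorption retards both mechanisms: v_R = v/R = 0.4617 m/day, D_R = D/R = 0.1443 m²/day.
Peak time from v_R²t² + 2D_R t − x² = 0: t = (√(D_R² + v_R²x²) − D_R)/v_R².
√(D_R² + v_R²x²) = √(0.1443² + 0.4617² × 114²) = 52.63; v_R² = 0.2132.
t = (52.63 − 0.1443)/0.2132 = 246 days.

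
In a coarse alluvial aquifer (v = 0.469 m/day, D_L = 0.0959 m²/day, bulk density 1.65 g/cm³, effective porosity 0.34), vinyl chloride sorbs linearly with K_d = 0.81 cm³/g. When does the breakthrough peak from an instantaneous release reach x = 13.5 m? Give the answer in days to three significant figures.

Retardation factor R = 1 + ρ_b·K_d/n = 1 + 1.65 × 0.81/0.34 = 4.931.
Sorption retards both mechanisms: v_R = v/R = 0.09511 m/day, D_R = D/R = 0.01945 m²/day.
Peak time from v_R²t² + 2D_R t − x² = 0: t = (√(D_R² + v_R²x²) − D_R)/v_R².
√(D_R² + v_R²x²) = √(0.01945² + 0.09511² × 13.5²) = 1.284; v_R² = 0.009046.
t = (1.284 − 0.01945)/0.009046 = 140 days.

140 days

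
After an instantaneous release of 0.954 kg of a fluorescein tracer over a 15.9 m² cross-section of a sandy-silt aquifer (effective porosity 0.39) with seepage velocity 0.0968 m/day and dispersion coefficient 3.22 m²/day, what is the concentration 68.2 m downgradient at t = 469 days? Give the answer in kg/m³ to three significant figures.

For an instantaneous plane source, C(x,t) = M/(n_e·A·√(4πDt)) · exp(−(x−vt)²/(4Dt)), with n_e·A the pore (flow) area.
Plume center vt = 0.0968 × 469 = 45.3992 m, so the well at 68.2 m is 22.8008 m downgradient of the peak.
√(4πDt) = 137.8 m, giving peak height M/(n_e·A·√(4πDt)) = 0.954/(0.39 × 15.9 × 137.8) = 0.001116 kg/m³.
(x−vt)²/(4Dt) = (22.8008)²/(4 × 3.22 × 469) = 0.08606; exp(−0.08606) = 0.9175.
C = 0.001116 × 0.9175 = 0.00102 kg/m³.

0.00102 kg/m³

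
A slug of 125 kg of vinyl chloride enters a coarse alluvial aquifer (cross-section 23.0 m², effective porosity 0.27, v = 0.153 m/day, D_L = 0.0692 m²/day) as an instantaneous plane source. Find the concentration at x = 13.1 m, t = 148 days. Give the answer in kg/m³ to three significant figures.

0.192 kg/m³

For an instantaneous plane source, C(x,t) = M/(n_e·A·√(4πDt)) · exp(−(x−vt)²/(4Dt)), with n_e·A the pore (flow) area.
Plume center vt = 0.153 × 148 = 22.644 m, so the well at 13.1 m is 9.544 m upgradient of the peak.
√(4πDt) = 11.34 m, giving peak height M/(n_e·A·√(4πDt)) = 125/(0.27 × 23.0 × 11.34) = 1.775 kg/m³.
(x−vt)²/(4Dt) = (-9.544)²/(4 × 0.0692 × 148) = 2.223; exp(−2.223) = 0.1083.
C = 1.775 × 0.1083 = 0.192 kg/m³.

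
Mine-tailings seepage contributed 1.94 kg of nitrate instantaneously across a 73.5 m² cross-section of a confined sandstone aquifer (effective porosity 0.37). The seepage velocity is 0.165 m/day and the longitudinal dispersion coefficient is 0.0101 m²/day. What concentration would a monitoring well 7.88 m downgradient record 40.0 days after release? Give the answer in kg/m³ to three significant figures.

0.0115 kg/m³

For an instantaneous plane source, C(x,t) = M/(n_e·A·√(4πDt)) · exp(−(x−vt)²/(4Dt)), with n_e·A the pore (flow) area.
Plume center vt = 0.165 × 40.0 = 6.6 m, so the well at 7.88 m is 1.28 m downgradient of the peak.
√(4πDt) = 2.253 m, giving peak height M/(n_e·A·√(4πDt)) = 1.94/(0.37 × 73.5 × 2.253) = 0.03166 kg/m³.
(x−vt)²/(4Dt) = (1.28)²/(4 × 0.0101 × 40.0) = 1.014; exp(−1.014) = 0.3628.
C = 0.03166 × 0.3628 = 0.0115 kg/m³.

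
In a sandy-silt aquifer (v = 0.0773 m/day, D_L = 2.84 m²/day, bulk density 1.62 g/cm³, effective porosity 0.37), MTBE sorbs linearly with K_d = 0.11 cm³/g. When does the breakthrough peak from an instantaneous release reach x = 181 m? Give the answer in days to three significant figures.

2840 days

Retardation factor R = 1 + ρ_b·K_d/n = 1 + 1.62 × 0.11/0.37 = 1.482.
Sorption retards both mechanisms: v_R = v/R = 0.05216 m/day, D_R = D/R = 1.916 m²/day.
Peak time from v_R²t² + 2D_R t − x² = 0: t = (√(D_R² + v_R²x²) − D_R)/v_R².
√(D_R² + v_R²x²) = √(1.916² + 0.05216² × 181²) = 9.633; v_R² = 0.002721.
t = (9.633 − 1.916)/0.002721 = 2840 days.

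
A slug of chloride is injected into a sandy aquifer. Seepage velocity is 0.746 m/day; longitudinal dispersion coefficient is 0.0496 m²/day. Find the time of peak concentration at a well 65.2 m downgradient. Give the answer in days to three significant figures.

For the 1D instantaneous-source solution, setting ∂C/∂t = 0 at fixed x gives v²t² + 2Dt − x² = 0, so t = (√(D² + v²x²) − D)/v².
√(D² + v²x²) = √(0.0496² + 0.746² × 65.2²) = 48.64; v² = 0.556516.
t = (48.64 − 0.0496)/0.556516 = 87.3 days (vs. the pure-advection estimate x/v = 87.4 d).

87.3 days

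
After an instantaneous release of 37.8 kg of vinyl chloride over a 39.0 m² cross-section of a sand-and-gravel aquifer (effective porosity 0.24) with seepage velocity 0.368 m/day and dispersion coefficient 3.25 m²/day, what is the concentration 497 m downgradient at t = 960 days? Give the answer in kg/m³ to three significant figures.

0.00390 kg/m³

For an instantaneous plane source, C(x,t) = M/(n_e·A·√(4πDt)) · exp(−(x−vt)²/(4Dt)), with n_e·A the pore (flow) area.
Plume center vt = 0.368 × 960 = 353.28 m, so the well at 497 m is 143.72 m downgradient of the peak.
√(4πDt) = 198.0 m, giving peak height M/(n_e·A·√(4πDt)) = 37.8/(0.24 × 39.0 × 198.0) = 0.02040 kg/m³.
(x−vt)²/(4Dt) = (143.72)²/(4 × 3.25 × 960) = 1.655; exp(−1.655) = 0.1911.
C = 0.02040 × 0.1911 = 0.00390 kg/m³.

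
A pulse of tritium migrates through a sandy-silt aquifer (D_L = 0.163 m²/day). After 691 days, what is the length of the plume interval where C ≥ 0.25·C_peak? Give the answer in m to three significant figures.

50.0 m

The plume is Gaussian with σ = √(2Dt) = √(2 × 0.163 × 691) = 15.01 m.
C/C_peak = exp(−Δx²/(2σ²)) = 0.25 ⇒ Δx = σ·√(−2 ln 0.25) = 15.01 × 1.665 = 24.99 m.
Width = 2Δx = 50.0 m.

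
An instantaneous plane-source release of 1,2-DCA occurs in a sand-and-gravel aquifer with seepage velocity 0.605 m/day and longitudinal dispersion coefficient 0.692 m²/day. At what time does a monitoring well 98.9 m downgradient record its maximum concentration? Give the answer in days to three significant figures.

162 days

For the 1D instantaneous-source solution, setting ∂C/∂t = 0 at fixed x gives v²t² + 2Dt − x² = 0, so t = (√(D² + v²x²) − D)/v².
√(D² + v²x²) = √(0.692² + 0.605² × 98.9²) = 59.84; v² = 0.366025.
t = (59.84 − 0.692)/0.366025 = 162 days (vs. the pure-advection estimate x/v = 163 d).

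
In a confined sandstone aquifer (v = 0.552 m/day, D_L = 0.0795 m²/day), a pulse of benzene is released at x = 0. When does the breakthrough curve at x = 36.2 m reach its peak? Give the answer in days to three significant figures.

65.3 days

For the 1D instantaneous-source solution, setting ∂C/∂t = 0 at fixed x gives v²t² + 2Dt − x² = 0, so t = (√(D² + v²x²) − D)/v².
√(D² + v²x²) = √(0.0795² + 0.552² × 36.2²) = 19.98; v² = 0.304704.
t = (19.98 − 0.0795)/0.304704 = 65.3 days (vs. the pure-advection estimate x/v = 65.6 d).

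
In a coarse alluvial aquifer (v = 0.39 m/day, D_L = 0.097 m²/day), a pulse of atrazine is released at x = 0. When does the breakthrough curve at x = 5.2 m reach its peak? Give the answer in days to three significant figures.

For the 1D instantaneous-source solution, setting ∂C/∂t = 0 at fixed x gives v²t² + 2Dt − x² = 0, so t = (√(D² + v²x²) − D)/v².
√(D² + v²x²) = √(0.097² + 0.39² × 5.2²) = 2.030; v² = 0.1521.
t = (2.030 − 0.097)/0.1521 = 12.7 days (vs. the pure-advection estimate x/v = 13.3 d).

12.7 days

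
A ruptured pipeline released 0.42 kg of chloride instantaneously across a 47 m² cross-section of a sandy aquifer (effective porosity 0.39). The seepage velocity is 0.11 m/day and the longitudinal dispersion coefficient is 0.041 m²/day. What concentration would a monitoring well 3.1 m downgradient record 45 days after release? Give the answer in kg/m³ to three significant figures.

0.00299 kg/m³

For an instantaneous plane source, C(x,t) = M/(n_e·A·√(4πDt)) · exp(−(x−vt)²/(4Dt)), with n_e·A the pore (flow) area.
Plume center vt = 0.11 × 45 = 4.95 m, so the well at 3.1 m is 1.85 m upgradient of the peak.
√(4πDt) = 4.815 m, giving peak height M/(n_e·A·√(4πDt)) = 0.42/(0.39 × 47 × 4.815) = 0.004759 kg/m³.
(x−vt)²/(4Dt) = (-1.85)²/(4 × 0.041 × 45) = 0.4638; exp(−0.4638) = 0.6289.
C = 0.004759 × 0.6289 = 0.00299 kg/m³.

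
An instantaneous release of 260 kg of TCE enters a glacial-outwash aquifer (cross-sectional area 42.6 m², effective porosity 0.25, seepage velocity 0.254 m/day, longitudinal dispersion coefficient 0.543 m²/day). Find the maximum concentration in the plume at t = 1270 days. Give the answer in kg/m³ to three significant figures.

0.262 kg/m³

The peak of an instantaneous 1D plume sits at x = vt; there the Gaussian factor is 1 and C_max = M/(n_e·A·√(4πDt)), where n_e·A is the pore area the mass is dissolved in.
√(4πDt) = √(4π × 0.543 × 1270) = 93.09 m, so C_max = 260/(0.25 × 42.6 × 93.09) = 0.262 kg/m³.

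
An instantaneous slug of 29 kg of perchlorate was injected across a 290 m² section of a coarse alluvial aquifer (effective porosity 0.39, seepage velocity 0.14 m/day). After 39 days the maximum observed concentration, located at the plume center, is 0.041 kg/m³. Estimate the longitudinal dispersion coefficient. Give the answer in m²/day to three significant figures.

At the plume center C_max = M/(n_e·A·√(4πDt)), so D = M²/(4πt·(n_e·A·C_max)²).
n_e·A·C_max = 0.39 × 290 × 0.041 = 4.637 kg/m.
D = 29²/(4π × 39 × 4.637²) = 0.0798 m²/day.

0.0798 m²/day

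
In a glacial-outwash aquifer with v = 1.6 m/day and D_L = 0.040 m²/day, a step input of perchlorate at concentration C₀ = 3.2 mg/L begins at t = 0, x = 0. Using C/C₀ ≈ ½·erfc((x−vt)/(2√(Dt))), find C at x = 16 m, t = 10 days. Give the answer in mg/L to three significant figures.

For a continuous step input, C/C₀ ≈ ½·erfc((x−vt)/(2√(Dt))).
vt = 1.6 × 10 = 16 m and 2√(Dt) = 2√(0.040 × 10) = 1.265 m.
Argument (x−vt)/(2√(Dt)) = (16 − 16)/1.265 = 0; ½·erfc(0) = 0.5000.
C = 3.2 × 0.5000 = 1.60 mg/L.

1.60 mg/L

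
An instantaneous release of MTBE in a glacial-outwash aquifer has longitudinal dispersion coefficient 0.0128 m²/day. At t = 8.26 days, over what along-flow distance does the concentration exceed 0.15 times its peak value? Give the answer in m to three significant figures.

1.79 m

The plume is Gaussian with σ = √(2Dt) = √(2 × 0.0128 × 8.26) = 0.4598 m.
C/C_peak = exp(−Δx²/(2σ²)) = 0.15 ⇒ Δx = σ·√(−2 ln 0.15) = 0.4598 × 1.948 = 0.8957 m.
Width = 2Δx = 1.79 m.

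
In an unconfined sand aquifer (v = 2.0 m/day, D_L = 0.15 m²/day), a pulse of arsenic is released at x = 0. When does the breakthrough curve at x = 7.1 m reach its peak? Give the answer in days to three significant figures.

For the 1D instantaneous-source solution, setting ∂C/∂t = 0 at fixed x gives v²t² + 2Dt − x² = 0, so t = (√(D² + v²x²) − D)/v².
√(D² + v²x²) = √(0.15² + 2.0² × 7.1²) = 14.20; v² = 4.
t = (14.20 − 0.15)/4 = 3.51 days (vs. the pure-advection estimate x/v = 3.55 d).

3.51 days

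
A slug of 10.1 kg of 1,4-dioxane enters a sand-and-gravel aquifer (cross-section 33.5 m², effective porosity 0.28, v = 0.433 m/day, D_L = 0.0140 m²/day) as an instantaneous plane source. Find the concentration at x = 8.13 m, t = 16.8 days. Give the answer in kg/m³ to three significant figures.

0.288 kg/m³

For an instantaneous plane source, C(x,t) = M/(n_e·A·√(4πDt)) · exp(−(x−vt)²/(4Dt)), with n_e·A the pore (flow) area.
Plume center vt = 0.433 × 16.8 = 7.2744 m, so the well at 8.13 m is 0.8556 m downgradient of the peak.
√(4πDt) = 1.719 m, giving peak height M/(n_e·A·√(4πDt)) = 10.1/(0.28 × 33.5 × 1.719) = 0.6264 kg/m³.
(x−vt)²/(4Dt) = (0.8556)²/(4 × 0.0140 × 16.8) = 0.7781; exp(−0.7781) = 0.4593.
C = 0.6264 × 0.4593 = 0.288 kg/m³.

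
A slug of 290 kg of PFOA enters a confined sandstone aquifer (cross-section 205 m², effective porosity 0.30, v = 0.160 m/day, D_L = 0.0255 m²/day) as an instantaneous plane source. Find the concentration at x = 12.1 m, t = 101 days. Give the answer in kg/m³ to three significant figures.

For an instantaneous plane source, C(x,t) = M/(n_e·A·√(4πDt)) · exp(−(x−vt)²/(4Dt)), with n_e·A the pore (flow) area.
Plume center vt = 0.160 × 101 = 16.16 m, so the well at 12.1 m is 4.06 m upgradient of the peak.
√(4πDt) = 5.689 m, giving peak height M/(n_e·A·√(4πDt)) = 290/(0.30 × 205 × 5.689) = 0.8289 kg/m³.
(x−vt)²/(4Dt) = (-4.06)²/(4 × 0.0255 × 101) = 1.600; exp(−1.600) = 0.2019.
C = 0.8289 × 0.2019 = 0.167 kg/m³.

0.167 kg/m³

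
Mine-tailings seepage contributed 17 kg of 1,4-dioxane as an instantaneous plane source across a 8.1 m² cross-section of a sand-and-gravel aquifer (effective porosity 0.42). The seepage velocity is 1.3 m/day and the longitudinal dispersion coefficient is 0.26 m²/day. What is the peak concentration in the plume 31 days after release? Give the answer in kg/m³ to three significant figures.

The peak of an instantaneous 1D plume sits at x = vt; there the Gaussian factor is 1 and C_max = M/(n_e·A·√(4πDt)), where n_e·A is the pore area the mass is dissolved in.
√(4πDt) = √(4π × 0.26 × 31) = 10.06 m, so C_max = 17/(0.42 × 8.1 × 10.06) = 0.497 kg/m³.

0.497 kg/m³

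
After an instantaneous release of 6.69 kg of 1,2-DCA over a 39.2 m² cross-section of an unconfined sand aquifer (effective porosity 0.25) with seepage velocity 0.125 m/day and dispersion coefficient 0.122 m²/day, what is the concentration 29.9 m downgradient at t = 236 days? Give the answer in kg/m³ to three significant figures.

For an instantaneous plane source, C(x,t) = M/(n_e·A·√(4πDt)) · exp(−(x−vt)²/(4Dt)), with n_e·A the pore (flow) area.
Plume center vt = 0.125 × 236 = 29.5 m, so the well at 29.9 m is 0.4 m downgradient of the peak.
√(4πDt) = 19.02 m, giving peak height M/(n_e·A·√(4πDt)) = 6.69/(0.25 × 39.2 × 19.02) = 0.03589 kg/m³.
(x−vt)²/(4Dt) = (0.4)²/(4 × 0.122 × 236) = 0.001389; exp(−0.001389) = 0.9986.
C = 0.03589 × 0.9986 = 0.0358 kg/m³.

0.0358 kg/m³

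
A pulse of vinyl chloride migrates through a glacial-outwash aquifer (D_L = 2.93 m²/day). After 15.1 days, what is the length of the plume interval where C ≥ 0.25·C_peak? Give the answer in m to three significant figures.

31.3 m

The plume is Gaussian with σ = √(2Dt) = √(2 × 2.93 × 15.1) = 9.407 m.
C/C_peak = exp(−Δx²/(2σ²)) = 0.25 ⇒ Δx = σ·√(−2 ln 0.25) = 9.407 × 1.665 = 15.66 m.
Width = 2Δx = 31.3 m.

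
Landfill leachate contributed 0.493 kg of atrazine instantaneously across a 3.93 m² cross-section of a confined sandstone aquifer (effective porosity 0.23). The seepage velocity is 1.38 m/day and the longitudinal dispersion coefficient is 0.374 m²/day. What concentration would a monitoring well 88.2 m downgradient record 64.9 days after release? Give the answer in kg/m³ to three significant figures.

0.0306 kg/m³

For an instantaneous plane source, C(x,t) = M/(n_e·A·√(4πDt)) · exp(−(x−vt)²/(4Dt)), with n_e·A the pore (flow) area.
Plume center vt = 1.38 × 64.9 = 89.562 m, so the well at 88.2 m is 1.362 m upgradient of the peak.
√(4πDt) = 17.46 m, giving peak height M/(n_e·A·√(4πDt)) = 0.493/(0.23 × 3.93 × 17.46) = 0.03124 kg/m³.
(x−vt)²/(4Dt) = (-1.362)²/(4 × 0.374 × 64.9) = 0.01911; exp(−0.01911) = 0.9811.
C = 0.03124 × 0.9811 = 0.0306 kg/m³.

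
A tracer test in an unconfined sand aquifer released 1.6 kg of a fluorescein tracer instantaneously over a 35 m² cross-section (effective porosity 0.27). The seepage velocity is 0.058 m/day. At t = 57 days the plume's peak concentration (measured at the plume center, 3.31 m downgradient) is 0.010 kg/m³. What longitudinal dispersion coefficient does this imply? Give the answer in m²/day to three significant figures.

0.400 m²/day

At the plume center C_max = M/(n_e·A·√(4πDt)), so D = M²/(4πt·(n_e·A·C_max)²).
n_e·A·C_max = 0.27 × 35 × 0.010 = 0.09450 kg/m.
D = 1.6²/(4π × 57 × 0.09450²) = 0.400 m²/day.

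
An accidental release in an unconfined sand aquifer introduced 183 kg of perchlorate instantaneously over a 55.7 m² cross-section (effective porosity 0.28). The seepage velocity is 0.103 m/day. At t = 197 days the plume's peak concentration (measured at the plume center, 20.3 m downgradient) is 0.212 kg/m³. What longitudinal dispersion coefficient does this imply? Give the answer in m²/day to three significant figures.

At the plume center C_max = M/(n_e·A·√(4πDt)), so D = M²/(4πt·(n_e·A·C_max)²).
n_e·A·C_max = 0.28 × 55.7 × 0.212 = 3.306 kg/m.
D = 183²/(4π × 197 × 3.306²) = 1.24 m²/day.

1.24 m²/day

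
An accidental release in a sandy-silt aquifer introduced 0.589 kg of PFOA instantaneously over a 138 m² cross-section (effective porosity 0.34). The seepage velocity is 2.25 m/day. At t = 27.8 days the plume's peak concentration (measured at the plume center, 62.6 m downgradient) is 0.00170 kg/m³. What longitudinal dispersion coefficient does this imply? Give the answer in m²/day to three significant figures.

0.156 m²/day

At the plume center C_max = M/(n_e·A·√(4πDt)), so D = M²/(4πt·(n_e·A·C_max)²).
n_e·A·C_max = 0.34 × 138 × 0.00170 = 0.07976 kg/m.
D = 0.589²/(4π × 27.8 × 0.07976²) = 0.156 m²/day.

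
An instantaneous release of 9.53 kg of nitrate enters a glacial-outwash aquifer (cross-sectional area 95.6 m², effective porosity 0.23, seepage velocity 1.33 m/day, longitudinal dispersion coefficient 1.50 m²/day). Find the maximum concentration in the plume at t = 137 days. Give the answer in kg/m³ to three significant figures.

0.00853 kg/m³

The peak of an instantaneous 1D plume sits at x = vt; there the Gaussian factor is 1 and C_max = M/(n_e·A·√(4πDt)), where n_e·A is the pore area the mass is dissolved in.
√(4πDt) = √(4π × 1.50 × 137) = 50.82 m, so C_max = 9.53/(0.23 × 95.6 × 50.82) = 0.00853 kg/m³.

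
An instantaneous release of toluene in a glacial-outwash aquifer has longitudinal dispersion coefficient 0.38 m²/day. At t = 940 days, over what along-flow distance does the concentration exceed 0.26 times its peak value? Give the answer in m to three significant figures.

87.7 m

The plume is Gaussian with σ = √(2Dt) = √(2 × 0.38 × 940) = 26.73 m.
C/C_peak = exp(−Δx²/(2σ²)) = 0.26 ⇒ Δx = σ·√(−2 ln 0.26) = 26.73 × 1.641 = 43.86 m.
Width = 2Δx = 87.7 m.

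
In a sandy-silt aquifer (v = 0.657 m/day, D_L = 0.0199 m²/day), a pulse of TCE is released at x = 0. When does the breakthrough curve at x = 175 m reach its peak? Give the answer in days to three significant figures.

266 days

For the 1D instantaneous-source solution, setting ∂C/∂t = 0 at fixed x gives v²t² + 2Dt − x² = 0, so t = (√(D² + v²x²) − D)/v².
√(D² + v²x²) = √(0.0199² + 0.657² × 175²) = 115.0; v² = 0.431649.
t = (115.0 − 0.0199)/0.431649 = 266 days (vs. the pure-advection estimate x/v = 266 d).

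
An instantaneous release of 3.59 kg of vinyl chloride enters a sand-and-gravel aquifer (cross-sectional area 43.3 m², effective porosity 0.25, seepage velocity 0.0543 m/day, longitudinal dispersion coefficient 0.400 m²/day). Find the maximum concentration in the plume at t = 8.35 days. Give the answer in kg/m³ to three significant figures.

The peak of an instantaneous 1D plume sits at x = vt; there the Gaussian factor is 1 and C_max = M/(n_e·A·√(4πDt)), where n_e·A is the pore area the mass is dissolved in.
√(4πDt) = √(4π × 0.400 × 8.35) = 6.479 m, so C_max = 3.59/(0.25 × 43.3 × 6.479) = 0.0512 kg/m³.

0.0512 kg/m³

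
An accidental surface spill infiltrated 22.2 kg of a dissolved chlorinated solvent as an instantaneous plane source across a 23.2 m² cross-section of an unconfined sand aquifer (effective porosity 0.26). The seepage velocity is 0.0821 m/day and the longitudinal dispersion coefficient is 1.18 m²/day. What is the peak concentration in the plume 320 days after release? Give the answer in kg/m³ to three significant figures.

0.0534 kg/m³

The peak of an instantaneous 1D plume sits at x = vt; there the Gaussian factor is 1 and C_max = M/(n_e·A·√(4πDt)), where n_e·A is the pore area the mass is dissolved in.
√(4πDt) = √(4π × 1.18 × 320) = 68.88 m, so C_max = 22.2/(0.26 × 23.2 × 68.88) = 0.0534 kg/m³.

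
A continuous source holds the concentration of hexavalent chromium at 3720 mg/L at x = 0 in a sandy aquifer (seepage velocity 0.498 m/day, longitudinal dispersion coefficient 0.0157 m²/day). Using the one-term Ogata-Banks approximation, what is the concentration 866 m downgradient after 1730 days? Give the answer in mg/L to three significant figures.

1010 mg/L

For a continuous step input, C/C₀ ≈ ½·erfc((x−vt)/(2√(Dt))).
vt = 0.498 × 1730 = 861.54 m and 2√(Dt) = 2√(0.0157 × 1730) = 10.42 m.
Argument (x−vt)/(2√(Dt)) = (866 − 861.54)/10.42 = 0.4280; ½·erfc(0.4280) = 0.2725.
C = 3720 × 0.2725 = 1010 mg/L.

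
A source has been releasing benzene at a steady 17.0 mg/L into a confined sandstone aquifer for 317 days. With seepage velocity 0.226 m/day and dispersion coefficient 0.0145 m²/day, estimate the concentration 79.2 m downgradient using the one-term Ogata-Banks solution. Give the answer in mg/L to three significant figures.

For a continuous step input, C/C₀ ≈ ½·erfc((x−vt)/(2√(Dt))).
vt = 0.226 × 317 = 71.642 m and 2√(Dt) = 2√(0.0145 × 317) = 4.288 m.
Argument (x−vt)/(2√(Dt)) = (79.2 − 71.642)/4.288 = 1.763; ½·erfc(1.763) = 0.006329.
C = 17.0 × 0.006329 = 0.108 mg/L.

0.108 mg/L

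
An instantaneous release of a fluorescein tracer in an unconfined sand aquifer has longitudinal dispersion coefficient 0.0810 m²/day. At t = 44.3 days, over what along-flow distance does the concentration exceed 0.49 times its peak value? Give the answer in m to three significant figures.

6.40 m

The plume is Gaussian with σ = √(2Dt) = √(2 × 0.0810 × 44.3) = 2.679 m.
C/C_peak = exp(−Δx²/(2σ²)) = 0.49 ⇒ Δx = σ·√(−2 ln 0.49) = 2.679 × 1.194 = 3.199 m.
Width = 2Δx = 6.40 m.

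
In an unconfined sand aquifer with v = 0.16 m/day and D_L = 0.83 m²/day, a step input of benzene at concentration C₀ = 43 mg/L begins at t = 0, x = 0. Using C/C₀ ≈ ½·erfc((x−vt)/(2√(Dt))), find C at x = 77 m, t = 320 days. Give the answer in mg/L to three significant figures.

5.65 mg/L

For a continuous step input, C/C₀ ≈ ½·erfc((x−vt)/(2√(Dt))).
vt = 0.16 × 320 = 51.2 m and 2√(Dt) = 2√(0.83 × 320) = 32.59 m.
Argument (x−vt)/(2√(Dt)) = (77 − 51.2)/32.59 = 0.7917; ½·erfc(0.7917) = 0.1314.
C = 43 × 0.1314 = 5.65 mg/L.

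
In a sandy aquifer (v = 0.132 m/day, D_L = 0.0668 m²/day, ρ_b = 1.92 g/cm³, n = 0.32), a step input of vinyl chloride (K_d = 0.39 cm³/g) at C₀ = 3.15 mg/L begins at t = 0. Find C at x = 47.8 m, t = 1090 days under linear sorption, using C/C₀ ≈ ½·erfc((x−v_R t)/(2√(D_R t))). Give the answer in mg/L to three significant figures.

Retardation factor R = 1 + ρ_b·K_d/n = 1 + 1.92 × 0.39/0.32 = 3.340.
Sorption retards both mechanisms: v_R = v/R = 0.03952 m/day, D_R = D/R = 0.02000 m²/day.
v_R·t = 0.03952 × 1090 = 43.0768 m; 2√(D_R t) = 9.338 m; argument = (47.8 − 43.0768)/9.338 = 0.5058.
C = C₀ × ½·erfc(0.5058) = 3.15 × 0.2372 = 0.747 mg/L.

0.747 mg/L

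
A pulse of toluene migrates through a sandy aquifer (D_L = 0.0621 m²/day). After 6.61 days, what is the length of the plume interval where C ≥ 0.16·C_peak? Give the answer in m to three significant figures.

3.47 m

The plume is Gaussian with σ = √(2Dt) = √(2 × 0.0621 × 6.61) = 0.9061 m.
C/C_peak = exp(−Δx²/(2σ²)) = 0.16 ⇒ Δx = σ·√(−2 ln 0.16) = 0.9061 × 1.914 = 1.734 m.
Width = 2Δx = 3.47 m.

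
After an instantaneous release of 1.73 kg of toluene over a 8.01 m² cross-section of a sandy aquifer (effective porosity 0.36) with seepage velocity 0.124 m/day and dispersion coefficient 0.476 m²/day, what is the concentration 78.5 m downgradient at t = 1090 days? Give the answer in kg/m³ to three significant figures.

0.00158 kg/m³

For an instantaneous plane source, C(x,t) = M/(n_e·A·√(4πDt)) · exp(−(x−vt)²/(4Dt)), with n_e·A the pore (flow) area.
Plume center vt = 0.124 × 1090 = 135.16 m, so the well at 78.5 m is 56.66 m upgradient of the peak.
√(4πDt) = 80.75 m, giving peak height M/(n_e·A·√(4πDt)) = 1.73/(0.36 × 8.01 × 80.75) = 0.007430 kg/m³.
(x−vt)²/(4Dt) = (-56.66)²/(4 × 0.476 × 1090) = 1.547; exp(−1.547) = 0.2129.
C = 0.007430 × 0.2129 = 0.00158 kg/m³.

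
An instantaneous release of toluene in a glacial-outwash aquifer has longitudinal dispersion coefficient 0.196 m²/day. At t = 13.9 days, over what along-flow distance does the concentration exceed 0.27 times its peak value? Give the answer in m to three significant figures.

7.55 m

The plume is Gaussian with σ = √(2Dt) = √(2 × 0.196 × 13.9) = 2.334 m.
C/C_peak = exp(−Δx²/(2σ²)) = 0.27 ⇒ Δx = σ·√(−2 ln 0.27) = 2.334 × 1.618 = 3.776 m.
Width = 2Δx = 7.55 m.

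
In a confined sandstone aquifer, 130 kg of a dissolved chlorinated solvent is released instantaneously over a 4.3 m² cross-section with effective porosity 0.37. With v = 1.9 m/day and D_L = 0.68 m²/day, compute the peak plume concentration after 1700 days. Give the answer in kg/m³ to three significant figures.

0.678 kg/m³

The peak of an instantaneous 1D plume sits at x = vt; there the Gaussian factor is 1 and C_max = M/(n_e·A·√(4πDt)), where n_e·A is the pore area the mass is dissolved in.
√(4πDt) = √(4π × 0.68 × 1700) = 120.5 m, so C_max = 130/(0.37 × 4.3 × 120.5) = 0.678 kg/m³.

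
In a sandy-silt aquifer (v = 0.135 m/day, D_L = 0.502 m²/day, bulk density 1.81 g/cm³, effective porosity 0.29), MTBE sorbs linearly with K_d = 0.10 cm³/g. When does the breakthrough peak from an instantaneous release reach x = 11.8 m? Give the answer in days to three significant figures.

Retardation factor R = 1 + ρ_b·K_d/n = 1 + 1.81 × 0.10/0.29 = 1.624.
Sorption retards both mechanisms: v_R = v/R = 0.08313 m/day, D_R = D/R = 0.3091 m²/day.
Peak time from v_R²t² + 2D_R t − x² = 0: t = (√(D_R² + v_R²x²) − D_R)/v_R².
√(D_R² + v_R²x²) = √(0.3091² + 0.08313² × 11.8²) = 1.028; v_R² = 0.006911.
t = (1.028 − 0.3091)/0.006911 = 104 days.

104 days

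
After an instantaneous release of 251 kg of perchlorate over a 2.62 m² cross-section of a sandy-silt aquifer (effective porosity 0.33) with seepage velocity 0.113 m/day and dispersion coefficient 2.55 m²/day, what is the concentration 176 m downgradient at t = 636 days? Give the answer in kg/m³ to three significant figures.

For an instantaneous plane source, C(x,t) = M/(n_e·A·√(4πDt)) · exp(−(x−vt)²/(4Dt)), with n_e·A the pore (flow) area.
Plume center vt = 0.113 × 636 = 71.868 m, so the well at 176 m is 104.132 m downgradient of the peak.
√(4πDt) = 142.8 m, giving peak height M/(n_e·A·√(4πDt)) = 251/(0.33 × 2.62 × 142.8) = 2.033 kg/m³.
(x−vt)²/(4Dt) = (104.132)²/(4 × 2.55 × 636) = 1.672; exp(−1.672) = 0.1879.
C = 2.033 × 0.1879 = 0.382 kg/m³.

0.382 kg/m³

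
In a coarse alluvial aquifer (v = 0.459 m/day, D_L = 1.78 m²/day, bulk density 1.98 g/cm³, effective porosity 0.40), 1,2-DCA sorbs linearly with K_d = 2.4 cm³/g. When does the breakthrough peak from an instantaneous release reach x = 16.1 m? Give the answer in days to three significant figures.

356 days

Retardation factor R = 1 + ρ_b·K_d/n = 1 + 1.98 × 2.4/0.40 = 12.88.
Sorption retards both mechanisms: v_R = v/R = 0.03564 m/day, D_R = D/R = 0.1382 m²/day.
Peak time from v_R²t² + 2D_R t − x² = 0: t = (√(D_R² + v_R²x²) − D_R)/v_R².
√(D_R² + v_R²x²) = √(0.1382² + 0.03564² × 16.1²) = 0.5902; v_R² = 0.001270.
t = (0.5902 − 0.1382)/0.001270 = 356 days.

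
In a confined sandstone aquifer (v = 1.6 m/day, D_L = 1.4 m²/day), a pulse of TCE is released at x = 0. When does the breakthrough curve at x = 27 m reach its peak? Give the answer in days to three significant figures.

For the 1D instantaneous-source solution, setting ∂C/∂t = 0 at fixed x gives v²t² + 2Dt − x² = 0, so t = (√(D² + v²x²) − D)/v².
√(D² + v²x²) = √(1.4² + 1.6² × 27²) = 43.22; v² = 2.56.
t = (43.22 − 1.4)/2.56 = 16.3 days (vs. the pure-advection estimate x/v = 16.9 d).

16.3 days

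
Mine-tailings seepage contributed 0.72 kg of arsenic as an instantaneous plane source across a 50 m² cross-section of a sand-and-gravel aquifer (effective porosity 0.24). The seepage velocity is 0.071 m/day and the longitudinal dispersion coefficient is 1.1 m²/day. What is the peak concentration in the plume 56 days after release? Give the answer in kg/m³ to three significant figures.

0.00216 kg/m³

The peak of an instantaneous 1D plume sits at x = vt; there the Gaussian factor is 1 and C_max = M/(n_e·A·√(4πDt)), where n_e·A is the pore area the mass is dissolved in.
√(4πDt) = √(4π × 1.1 × 56) = 27.82 m, so C_max = 0.72/(0.24 × 50 × 27.82) = 0.00216 kg/m³.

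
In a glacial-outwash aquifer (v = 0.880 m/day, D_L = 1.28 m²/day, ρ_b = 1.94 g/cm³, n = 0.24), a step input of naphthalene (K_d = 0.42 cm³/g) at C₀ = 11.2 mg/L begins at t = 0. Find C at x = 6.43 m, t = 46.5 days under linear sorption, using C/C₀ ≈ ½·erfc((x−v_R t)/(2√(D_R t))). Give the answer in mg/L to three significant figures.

7.95 mg/L

Retardation factor R = 1 + ρ_b·K_d/n = 1 + 1.94 × 0.42/0.24 = 4.395.
Sorption retards both mechanisms: v_R = v/R = 0.2002 m/day, D_R = D/R = 0.2912 m²/day.
v_R·t = 0.2002 × 46.5 = 9.3093 m; 2√(D_R t) = 7.360 m; argument = (6.43 − 9.3093)/7.360 = -0.3912.
C = C₀ × ½·erfc(-0.3912) = 11.2 × 0.7100 = 7.95 mg/L.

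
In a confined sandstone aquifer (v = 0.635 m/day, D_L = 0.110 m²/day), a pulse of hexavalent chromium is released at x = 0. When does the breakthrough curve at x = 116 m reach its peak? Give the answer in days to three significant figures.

182 days

For the 1D instantaneous-source solution, setting ∂C/∂t = 0 at fixed x gives v²t² + 2Dt − x² = 0, so t = (√(D² + v²x²) − D)/v².
√(D² + v²x²) = √(0.110² + 0.635² × 116²) = 73.66; v² = 0.403225.
t = (73.66 − 0.110)/0.403225 = 182 days (vs. the pure-advection estimate x/v = 183 d).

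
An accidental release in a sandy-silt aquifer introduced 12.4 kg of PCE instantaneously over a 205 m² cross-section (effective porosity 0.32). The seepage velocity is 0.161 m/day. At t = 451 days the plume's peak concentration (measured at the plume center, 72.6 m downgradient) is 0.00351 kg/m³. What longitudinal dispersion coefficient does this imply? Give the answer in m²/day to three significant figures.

0.512 m²/day

At the plume center C_max = M/(n_e·A·√(4πDt)), so D = M²/(4πt·(n_e·A·C_max)²).
n_e·A·C_max = 0.32 × 205 × 0.00351 = 0.2303 kg/m.
D = 12.4²/(4π × 451 × 0.2303²) = 0.512 m²/day.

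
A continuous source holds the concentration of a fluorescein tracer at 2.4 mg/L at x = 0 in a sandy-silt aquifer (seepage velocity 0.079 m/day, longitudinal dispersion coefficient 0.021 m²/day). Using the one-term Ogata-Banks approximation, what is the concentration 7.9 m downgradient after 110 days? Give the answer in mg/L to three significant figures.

1.54 mg/L

For a continuous step input, C/C₀ ≈ ½·erfc((x−vt)/(2√(Dt))).
vt = 0.079 × 110 = 8.69 m and 2√(Dt) = 2√(0.021 × 110) = 3.040 m.
Argument (x−vt)/(2√(Dt)) = (7.9 − 8.69)/3.040 = -0.2599; ½·erfc(-0.2599) = 0.6434.
C = 2.4 × 0.6434 = 1.54 mg/L.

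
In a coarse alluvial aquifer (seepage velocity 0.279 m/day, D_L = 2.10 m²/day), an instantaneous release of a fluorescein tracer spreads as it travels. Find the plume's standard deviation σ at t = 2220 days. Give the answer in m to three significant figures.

96.6 m

Dispersive spreading gives a Gaussian with σ² = 2Dt; advection only shifts the center.
σ = √(2 × 2.10 × 2220) = 96.6 m.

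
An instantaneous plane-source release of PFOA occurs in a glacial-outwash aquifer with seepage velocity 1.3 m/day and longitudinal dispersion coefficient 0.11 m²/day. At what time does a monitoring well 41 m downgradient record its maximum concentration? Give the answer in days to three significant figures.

31.5 days

For the 1D instantaneous-source solution, setting ∂C/∂t = 0 at fixed x gives v²t² + 2Dt − x² = 0, so t = (√(D² + v²x²) − D)/v².
√(D² + v²x²) = √(0.11² + 1.3² × 41²) = 53.30; v² = 1.69.
t = (53.30 − 0.11)/1.69 = 31.5 days (vs. the pure-advection estimate x/v = 31.5 d).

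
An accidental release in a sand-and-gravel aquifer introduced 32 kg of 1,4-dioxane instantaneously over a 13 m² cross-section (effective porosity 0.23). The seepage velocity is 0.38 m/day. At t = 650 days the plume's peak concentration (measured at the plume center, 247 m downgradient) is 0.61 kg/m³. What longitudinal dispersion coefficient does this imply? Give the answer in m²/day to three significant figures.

At the plume center C_max = M/(n_e·A·√(4πDt)), so D = M²/(4πt·(n_e·A·C_max)²).
n_e·A·C_max = 0.23 × 13 × 0.61 = 1.824 kg/m.
D = 32²/(4π × 650 × 1.824²) = 0.0377 m²/day.

0.0377 m²/day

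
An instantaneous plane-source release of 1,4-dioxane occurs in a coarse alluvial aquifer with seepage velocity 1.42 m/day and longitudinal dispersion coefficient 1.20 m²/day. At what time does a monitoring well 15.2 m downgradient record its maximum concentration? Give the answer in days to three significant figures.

For the 1D instantaneous-source solution, setting ∂C/∂t = 0 at fixed x gives v²t² + 2Dt − x² = 0, so t = (√(D² + v²x²) − D)/v².
√(D² + v²x²) = √(1.20² + 1.42² × 15.2²) = 21.62; v² = 2.0164.
t = (21.62 − 1.20)/2.0164 = 10.1 days (vs. the pure-advection estimate x/v = 10.7 d).

10.1 days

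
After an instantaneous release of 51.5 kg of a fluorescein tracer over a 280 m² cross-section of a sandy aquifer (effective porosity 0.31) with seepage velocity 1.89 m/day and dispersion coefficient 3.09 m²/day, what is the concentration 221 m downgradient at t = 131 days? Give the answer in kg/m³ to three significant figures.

For an instantaneous plane source, C(x,t) = M/(n_e·A·√(4πDt)) · exp(−(x−vt)²/(4Dt)), with n_e·A the pore (flow) area.
Plume center vt = 1.89 × 131 = 247.59 m, so the well at 221 m is 26.59 m upgradient of the peak.
√(4πDt) = 71.32 m, giving peak height M/(n_e·A·√(4πDt)) = 51.5/(0.31 × 280 × 71.32) = 0.008319 kg/m³.
(x−vt)²/(4Dt) = (-26.59)²/(4 × 3.09 × 131) = 0.4367; exp(−0.4367) = 0.6462.
C = 0.008319 × 0.6462 = 0.00538 kg/m³.

0.00538 kg/m³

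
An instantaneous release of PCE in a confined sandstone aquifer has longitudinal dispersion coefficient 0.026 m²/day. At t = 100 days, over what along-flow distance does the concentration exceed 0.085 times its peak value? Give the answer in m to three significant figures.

The plume is Gaussian with σ = √(2Dt) = √(2 × 0.026 × 100) = 2.280 m.
C/C_peak = exp(−Δx²/(2σ²)) = 0.085 ⇒ Δx = σ·√(−2 ln 0.085) = 2.280 × 2.220 = 5.062 m.
Width = 2Δx = 10.1 m.

10.1 m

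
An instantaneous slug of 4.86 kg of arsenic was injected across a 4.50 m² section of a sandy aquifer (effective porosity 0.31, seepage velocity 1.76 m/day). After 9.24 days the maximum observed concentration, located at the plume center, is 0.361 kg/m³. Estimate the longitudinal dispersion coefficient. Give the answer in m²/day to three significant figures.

At the plume center C_max = M/(n_e·A·√(4πDt)), so D = M²/(4πt·(n_e·A·C_max)²).
n_e·A·C_max = 0.31 × 4.50 × 0.361 = 0.5036 kg/m.
D = 4.86²/(4π × 9.24 × 0.5036²) = 0.802 m²/day.

0.802 m²/day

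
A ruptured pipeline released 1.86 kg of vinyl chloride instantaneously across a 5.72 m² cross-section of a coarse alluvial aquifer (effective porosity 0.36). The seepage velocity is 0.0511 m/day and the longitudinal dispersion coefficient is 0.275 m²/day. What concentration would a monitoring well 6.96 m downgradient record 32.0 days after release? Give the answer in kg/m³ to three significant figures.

For an instantaneous plane source, C(x,t) = M/(n_e·A·√(4πDt)) · exp(−(x−vt)²/(4Dt)), with n_e·A the pore (flow) area.
Plume center vt = 0.0511 × 32.0 = 1.6352 m, so the well at 6.96 m is 5.3248 m downgradient of the peak.
√(4πDt) = 10.52 m, giving peak height M/(n_e·A·√(4πDt)) = 1.86/(0.36 × 5.72 × 10.52) = 0.08586 kg/m³.
(x−vt)²/(4Dt) = (5.3248)²/(4 × 0.275 × 32.0) = 0.8055; exp(−0.8055) = 0.4469.
C = 0.08586 × 0.4469 = 0.0384 kg/m³.

0.0384 kg/m³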